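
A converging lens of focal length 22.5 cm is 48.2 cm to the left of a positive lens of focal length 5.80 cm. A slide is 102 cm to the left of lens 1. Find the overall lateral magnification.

Lens 1: 1/d_i1 = 1/(22.5) − 1/(102) = 0.03464, so d_i1 = 28.87 cm; m₁ = −d_i1/d_o1 = -0.2830.
d_o2 = 48.2 − (28.87) = 19.33 cm.
Lens 2: 1/d_i2 = 1/(5.80) − 1/(19.33) = 0.1207, so d_i2 = 8.286 cm; m₂ = −d_i2/d_o2 = -0.4287.
m = m₁·m₂ = (-0.2830)(-0.4287) = +0.121.

m = +0.121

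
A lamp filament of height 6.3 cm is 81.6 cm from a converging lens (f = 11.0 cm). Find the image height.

0.982 cm

1/d_i = 1/f − 1/d_o = 1/(11.00) − 1/(81.6) = 0.07865, so d_i = 12.71 cm.
m = −d_i/d_o = -0.1558.
|h_i| = |m|·h_o = 0.1558 × 6.3 = 0.982 cm. The image is real, inverted and reduced, on the far side of the lens.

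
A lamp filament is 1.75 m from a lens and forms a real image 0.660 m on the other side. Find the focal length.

f = 0.479 m (converging)

Real image ⇒ d_i = +0.660 m.
1/f = 1/d_o + 1/d_i = 1/(1.75) + 1/(0.660) = 2.087, so f = 0.479 m.
Since f is positive, the lens is converging.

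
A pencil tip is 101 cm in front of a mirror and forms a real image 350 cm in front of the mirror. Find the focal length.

f = 78.4 cm (concave)

Real image ⇒ d_i = +350 cm.
1/f = 1/d_o + 1/d_i = 1/(101) + 1/(350) = 0.01276, so f = 78.4 cm.
Since f is positive, the mirror is concave.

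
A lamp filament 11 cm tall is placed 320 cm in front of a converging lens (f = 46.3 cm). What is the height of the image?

1.86 cm

1/d_i = 1/f − 1/d_o = 1/(46.30) − 1/(320) = 0.01847, so d_i = 54.13 cm.
m = −d_i/d_o = -0.1692.
|h_i| = |m|·h_o = 0.1692 × 11 = 1.86 cm. The image is real, inverted and reduced, on the far side of the lens.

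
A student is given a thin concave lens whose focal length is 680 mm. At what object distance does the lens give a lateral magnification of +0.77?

For a concave lens, f = -680 mm.
m = −d_i/d_o ⇒ d_i = −m·d_o.
1/f = 1/d_o + 1/d_i = 1/d_o − 1/(m·d_o) = (1 − 1/m)/d_o, so d_o = f(1 − 1/m) = (-680.0)(1 − 1/(+0.77)) = 203 mm.

203 mm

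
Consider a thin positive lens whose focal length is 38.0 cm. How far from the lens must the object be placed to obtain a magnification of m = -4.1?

47.3 cm

m = −d_i/d_o ⇒ d_i = −m·d_o.
1/f = 1/d_o + 1/d_i = 1/d_o − 1/(m·d_o) = (1 − 1/m)/d_o, so d_o = f(1 − 1/m) = (38.00)(1 − 1/(-4.1)) = 47.3 cm.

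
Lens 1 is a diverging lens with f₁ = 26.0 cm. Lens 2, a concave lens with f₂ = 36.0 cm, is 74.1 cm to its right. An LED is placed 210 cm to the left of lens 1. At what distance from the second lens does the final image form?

Lens 1 is diverging, so f₁ = −26.0 cm.
Lens 1: 1/d_i1 = 1/f₁ − 1/d_o1 = 1/(-26.0) − 1/(210) = -0.04322, so d_i1 = -23.14 cm.
The intermediate image is 23.14 cm to the left of lens 1 (virtual), which is 74.1 − (-23.14) = 97.24 cm to the left of lens 2, so d_o2 = +97.24 cm.
Lens 2 is diverging, so f₂ = −36.0 cm.
Lens 2: 1/d_i2 = 1/f₂ − 1/d_o2 = 1/(-36.0) − 1/(97.24) = -0.03806, so d_i2 = -26.3 cm.
The final image is virtual, 26.3 cm to the left of lens 2 (overall magnification ≈ 0.030).

26.3 cm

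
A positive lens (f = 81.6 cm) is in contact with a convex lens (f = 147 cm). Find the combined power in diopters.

P₁ = 1/f₁ = 1/(0.816 m) = +1.225 D; P₂ = 1/f₂ = 1/(1.47 m) = +0.6803 D.
For thin lenses in contact, P = P₁ + P₂ = (+1.225) + (+0.6803) = +1.91 D.

P = +1.91 D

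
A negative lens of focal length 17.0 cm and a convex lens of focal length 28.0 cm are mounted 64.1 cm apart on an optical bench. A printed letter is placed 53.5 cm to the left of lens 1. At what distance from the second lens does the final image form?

44.0 cm

Lens 1 is diverging, so f₁ = −17.0 cm.
Lens 1: 1/d_i1 = 1/f₁ − 1/d_o1 = 1/(-17.0) − 1/(53.5) = -0.07752, so d_i1 = -12.90 cm.
The intermediate image is 12.90 cm to the left of lens 1 (virtual), which is 64.1 − (-12.90) = 77.00 cm to the left of lens 2, so d_o2 = +77.00 cm.
Lens 2: 1/d_i2 = 1/f₂ − 1/d_o2 = 1/(28.0) − 1/(77.00) = 0.02273, so d_i2 = 44.0 cm.
The final image is real, 44.0 cm to the right of lens 2 (overall magnification ≈ -0.14).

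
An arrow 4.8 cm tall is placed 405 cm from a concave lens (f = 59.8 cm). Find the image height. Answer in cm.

0.618 cm

For a concave lens, f = -59.8 cm.
1/d_i = 1/f − 1/d_o = 1/(-59.80) − 1/(405) = -0.01919, so d_i = -52.11 cm.
m = −d_i/d_o = +0.1287.
|h_i| = |m|·h_o = 0.1287 × 4.8 = 0.618 cm. The image is virtual, upright and reduced, on the same side as the object.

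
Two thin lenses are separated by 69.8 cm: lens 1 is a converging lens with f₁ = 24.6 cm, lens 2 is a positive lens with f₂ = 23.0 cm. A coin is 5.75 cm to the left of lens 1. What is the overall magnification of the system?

m = -0.553

Lens 1: 1/d_i1 = 1/(24.6) − 1/(5.75) = -0.1333, so d_i1 = -7.504 cm; m₁ = −d_i1/d_o1 = +1.305.
d_o2 = 69.8 − (-7.504) = 77.30 cm.
Lens 2: 1/d_i2 = 1/(23.0) − 1/(77.30) = 0.03054, so d_i2 = 32.74 cm; m₂ = −d_i2/d_o2 = -0.4236.
m = m₁·m₂ = (+1.305)(-0.4236) = -0.553.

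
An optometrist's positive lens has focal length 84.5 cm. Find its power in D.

P = +1.18 D

f = 84.5 cm = 0.845 m.
P = 1/f = 1/(0.845 m) = +1.18 D.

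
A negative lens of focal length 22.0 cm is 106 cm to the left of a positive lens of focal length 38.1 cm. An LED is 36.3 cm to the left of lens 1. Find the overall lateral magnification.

m = -0.176

f₁ = −22.0 cm (diverging).
Lens 1: 1/d_i1 = 1/(-22.0) − 1/(36.3) = -0.07300, so d_i1 = -13.70 cm; m₁ = −d_i1/d_o1 = +0.3774.
d_o2 = 106 − (-13.70) = 119.7 cm.
Lens 2: 1/d_i2 = 1/(38.1) − 1/(119.7) = 0.01789, so d_i2 = 55.89 cm; m₂ = −d_i2/d_o2 = -0.4669.
m = m₁·m₂ = (+0.3774)(-0.4669) = -0.176.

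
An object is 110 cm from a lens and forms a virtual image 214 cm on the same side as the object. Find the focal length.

f = 226 cm (converging)

Virtual image ⇒ d_i = −214 cm.
1/f = 1/d_o + 1/d_i = 1/(110) + 1/(-214) = 0.004418, so f = 226 cm.
Since f is positive, the lens is converging.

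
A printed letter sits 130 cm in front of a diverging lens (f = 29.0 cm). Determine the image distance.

For a diverging lens, f = -29.0 cm.
Thin-lens equation: 1/v = 1/f − 1/u = 1/(-29.00) − 1/(130) = -0.03448 − 0.007692 = -0.04218, so v = -23.7 cm.
The image is virtual, upright and reduced, on the same side as the object.

23.7 cm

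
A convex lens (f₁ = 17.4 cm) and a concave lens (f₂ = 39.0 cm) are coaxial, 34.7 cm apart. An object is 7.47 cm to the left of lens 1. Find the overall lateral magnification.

Lens 1: 1/d_i1 = 1/(17.4) − 1/(7.47) = -0.07640, so d_i1 = -13.09 cm; m₁ = −d_i1/d_o1 = +1.752.
d_o2 = 34.7 − (-13.09) = 47.79 cm.
f₂ = −39.0 cm (diverging).
Lens 2: 1/d_i2 = 1/(-39.0) − 1/(47.79) = -0.04657, so d_i2 = -21.47 cm; m₂ = −d_i2/d_o2 = +0.4494.
m = m₁·m₂ = (+1.752)(+0.4494) = +0.787.

m = +0.787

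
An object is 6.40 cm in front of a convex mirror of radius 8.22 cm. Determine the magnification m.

m = +0.391

f = R/2 = 8.22/2 = 4.110 cm; for a convex mirror, f = -4.110 cm.
1/d_i = 1/f − 1/d_o = 1/(-4.110) − 1/(6.40) = -0.3996, so d_i = -2.503 cm.
m = −d_i/d_o = −(-2.503)/(6.40) = +0.391.
The image is virtual, upright and reduced, behind the mirror.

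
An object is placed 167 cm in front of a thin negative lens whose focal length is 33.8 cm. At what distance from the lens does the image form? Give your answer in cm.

28.1 cm

For a negative lens, f = -33.8 cm.
Lens equation: 1/v = 1/f − 1/u = 1/(-33.80) − 1/(167) = -0.02959 − 0.005988 = -0.03557, so v = -28.1 cm.
The image is virtual, upright and reduced, on the same side as the object.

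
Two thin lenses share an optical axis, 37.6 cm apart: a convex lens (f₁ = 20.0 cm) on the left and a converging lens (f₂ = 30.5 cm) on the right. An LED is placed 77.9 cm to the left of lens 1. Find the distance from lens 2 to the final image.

Lens 1: 1/d_i1 = 1/f₁ − 1/d_o1 = 1/(20.0) − 1/(77.9) = 0.03716, so d_i1 = 26.91 cm.
The intermediate image is 26.91 cm to the right of lens 1, which is 37.6 − (26.91) = 10.69 cm to the left of lens 2, so d_o2 = +10.69 cm.
Lens 2: 1/d_i2 = 1/f₂ − 1/d_o2 = 1/(30.5) − 1/(10.69) = -0.06076, so d_i2 = -16.5 cm.
The final image is virtual, 16.5 cm to the left of lens 2 (overall magnification ≈ -0.53).

16.5 cm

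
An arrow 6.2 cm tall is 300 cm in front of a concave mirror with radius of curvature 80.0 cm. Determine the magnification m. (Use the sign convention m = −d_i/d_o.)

m = -0.154

f = R/2 = 80.0/2 = 40.00 cm.
1/d_i = 1/f − 1/d_o = 1/(40.00) − 1/(300) = 0.02167, so d_i = 46.15 cm.
m = −d_i/d_o = −(46.15)/(300) = -0.154.
The image is real, inverted and reduced, in front of the mirror.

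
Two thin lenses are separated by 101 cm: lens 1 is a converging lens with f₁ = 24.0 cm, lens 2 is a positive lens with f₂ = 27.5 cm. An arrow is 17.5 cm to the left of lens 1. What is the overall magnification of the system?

m = -0.735

Lens 1: 1/d_i1 = 1/(24.0) − 1/(17.5) = -0.01548, so d_i1 = -64.62 cm; m₁ = −d_i1/d_o1 = +3.693.
d_o2 = 101 − (-64.62) = 165.6 cm.
Lens 2: 1/d_i2 = 1/(27.5) − 1/(165.6) = 0.03032, so d_i2 = 32.98 cm; m₂ = −d_i2/d_o2 = -0.1991.
m = m₁·m₂ = (+3.693)(-0.1991) = -0.735.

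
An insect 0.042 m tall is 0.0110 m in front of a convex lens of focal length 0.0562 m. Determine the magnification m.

m = +1.24

1/d_i = 1/f − 1/d_o = 1/(0.05620) − 1/(0.0110) = -73.12, so d_i = -0.01368 m.
m = −d_i/d_o = −(-0.01368)/(0.0110) = +1.24.
The image is virtual, upright and enlarged, on the same side as the object.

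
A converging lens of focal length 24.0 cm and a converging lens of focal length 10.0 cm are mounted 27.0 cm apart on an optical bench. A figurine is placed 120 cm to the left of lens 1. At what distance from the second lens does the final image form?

2.31 cm

Lens 1: 1/d_i1 = 1/f₁ − 1/d_o1 = 1/(24.0) − 1/(120) = 0.03333, so d_i1 = 30.00 cm.
The intermediate image is 30.00 cm to the right of lens 1, which lies 3.000 cm to the right of lens 2 — a virtual object — so d_o2 = −3.000 cm.
Lens 2: 1/d_i2 = 1/f₂ − 1/d_o2 = 1/(10.0) − 1/(-3.000) = 0.4333, so d_i2 = 2.31 cm.
The final image is real, 2.31 cm to the right of lens 2 (overall magnification ≈ -0.19).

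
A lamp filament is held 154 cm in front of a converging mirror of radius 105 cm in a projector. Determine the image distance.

f = R/2 = 105/2 = 52.50 cm.
Mirror equation: 1/q = 1/f − 1/p = 1/(52.50) − 1/(154) = 0.01905 − 0.006494 = 0.01255, so q = 79.7 cm.
The image is real, inverted and reduced, in front of the mirror.

79.7 cm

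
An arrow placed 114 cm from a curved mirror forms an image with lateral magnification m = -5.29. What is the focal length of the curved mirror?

f = 95.9 cm (concave)

m = −d_i/d_o ⇒ d_i = −m·d_o = −(-5.29)·(114) = 603.1 cm.
1/f = 1/d_o + 1/d_i = 1/(114) + 1/(603.1) = 0.01043, so f = 95.9 cm.
Since f is positive, the curved mirror is concave.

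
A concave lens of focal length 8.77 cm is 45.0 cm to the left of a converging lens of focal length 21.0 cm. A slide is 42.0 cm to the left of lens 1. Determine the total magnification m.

m = -0.116

f₁ = −8.77 cm (diverging).
Lens 1: 1/d_i1 = 1/(-8.77) − 1/(42.0) = -0.1378, so d_i1 = -7.255 cm; m₁ = −d_i1/d_o1 = +0.1727.
d_o2 = 45.0 − (-7.255) = 52.26 cm.
Lens 2: 1/d_i2 = 1/(21.0) − 1/(52.26) = 0.02848, so d_i2 = 35.11 cm; m₂ = −d_i2/d_o2 = -0.6718.
m = m₁·m₂ = (+0.1727)(-0.6718) = -0.116.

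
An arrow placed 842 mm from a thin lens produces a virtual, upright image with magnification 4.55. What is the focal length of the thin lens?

m = −d_i/d_o ⇒ d_i = −m·d_o = −(+4.55)·(842) = -3831 mm.
1/f = 1/d_o + 1/d_i = 1/(842) + 1/(-3831) = 0.0009266, so f = 1080 mm.
Since f is positive, the thin lens is converging.

f = 1080 mm (converging)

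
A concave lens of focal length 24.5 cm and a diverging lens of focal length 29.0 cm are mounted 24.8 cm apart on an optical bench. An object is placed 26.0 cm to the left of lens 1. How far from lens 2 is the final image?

16.3 cm

Lens 1 is diverging, so f₁ = −24.5 cm.
Lens 1: 1/d_i1 = 1/f₁ − 1/d_o1 = 1/(-24.5) − 1/(26.0) = -0.07928, so d_i1 = -12.61 cm.
The intermediate image is 12.61 cm to the left of lens 1 (virtual), which is 24.8 − (-12.61) = 37.41 cm to the left of lens 2, so d_o2 = +37.41 cm.
Lens 2 is diverging, so f₂ = −29.0 cm.
Lens 2: 1/d_i2 = 1/f₂ − 1/d_o2 = 1/(-29.0) − 1/(37.41) = -0.06121, so d_i2 = -16.3 cm.
The final image is virtual, 16.3 cm to the left of lens 2 (overall magnification ≈ 0.21).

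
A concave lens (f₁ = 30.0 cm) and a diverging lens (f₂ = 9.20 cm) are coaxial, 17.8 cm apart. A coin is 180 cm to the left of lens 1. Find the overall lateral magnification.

f₁ = −30.0 cm (diverging).
Lens 1: 1/d_i1 = 1/(-30.0) − 1/(180) = -0.03889, so d_i1 = -25.71 cm; m₁ = −d_i1/d_o1 = +0.1428.
d_o2 = 17.8 − (-25.71) = 43.51 cm.
f₂ = −9.20 cm (diverging).
Lens 2: 1/d_i2 = 1/(-9.20) − 1/(43.51) = -0.1317, so d_i2 = -7.594 cm; m₂ = −d_i2/d_o2 = +0.1745.
m = m₁·m₂ = (+0.1428)(+0.1745) = +0.0249.

m = +0.0249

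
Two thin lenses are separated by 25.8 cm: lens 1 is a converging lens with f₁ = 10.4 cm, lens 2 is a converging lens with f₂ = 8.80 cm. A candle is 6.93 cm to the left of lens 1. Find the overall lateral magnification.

Lens 1: 1/d_i1 = 1/(10.4) − 1/(6.93) = -0.04815, so d_i1 = -20.77 cm; m₁ = −d_i1/d_o1 = +2.997.
d_o2 = 25.8 − (-20.77) = 46.57 cm.
Lens 2: 1/d_i2 = 1/(8.80) − 1/(46.57) = 0.09216, so d_i2 = 10.85 cm; m₂ = −d_i2/d_o2 = -0.2330.
m = m₁·m₂ = (+2.997)(-0.2330) = -0.698.

m = -0.698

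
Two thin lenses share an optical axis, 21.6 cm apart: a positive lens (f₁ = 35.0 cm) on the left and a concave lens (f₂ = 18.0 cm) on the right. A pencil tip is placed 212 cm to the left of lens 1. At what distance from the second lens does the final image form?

158 cm

Lens 1: 1/d_i1 = 1/f₁ − 1/d_o1 = 1/(35.0) − 1/(212) = 0.02385, so d_i1 = 41.92 cm.
The intermediate image is 41.92 cm to the right of lens 1, which lies 20.32 cm to the right of lens 2 — a virtual object — so d_o2 = −20.32 cm.
Lens 2 is diverging, so f₂ = −18.0 cm.
Lens 2: 1/d_i2 = 1/f₂ − 1/d_o2 = 1/(-18.0) − 1/(-20.32) = -0.006343, so d_i2 = -158 cm.
The final image is virtual, 158 cm to the left of lens 2 (overall magnification ≈ 1.5).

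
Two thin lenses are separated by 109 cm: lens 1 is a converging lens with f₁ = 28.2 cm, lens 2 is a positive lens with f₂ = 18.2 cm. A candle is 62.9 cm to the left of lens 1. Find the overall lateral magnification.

m = +0.373

Lens 1: 1/d_i1 = 1/(28.2) − 1/(62.9) = 0.01956, so d_i1 = 51.12 cm; m₁ = −d_i1/d_o1 = -0.8127.
d_o2 = 109 − (51.12) = 57.88 cm.
Lens 2: 1/d_i2 = 1/(18.2) − 1/(57.88) = 0.03767, so d_i2 = 26.55 cm; m₂ = −d_i2/d_o2 = -0.4587.
m = m₁·m₂ = (-0.8127)(-0.4587) = +0.373.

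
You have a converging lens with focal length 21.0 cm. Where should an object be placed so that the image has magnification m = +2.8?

13.5 cm

m = −d_i/d_o ⇒ d_i = −m·d_o.
1/f = 1/d_o + 1/d_i = 1/d_o − 1/(m·d_o) = (1 − 1/m)/d_o, so d_o = f(1 − 1/m) = (21.00)(1 − 1/(+2.8)) = 13.5 cm.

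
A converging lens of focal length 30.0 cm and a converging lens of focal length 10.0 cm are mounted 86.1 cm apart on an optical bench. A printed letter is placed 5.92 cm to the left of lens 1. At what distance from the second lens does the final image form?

11.2 cm

Lens 1: 1/d_i1 = 1/f₁ − 1/d_o1 = 1/(30.0) − 1/(5.92) = -0.1356, so d_i1 = -7.375 cm.
The intermediate image is 7.375 cm to the left of lens 1 (virtual), which is 86.1 − (-7.375) = 93.47 cm to the left of lens 2, so d_o2 = +93.47 cm.
Lens 2: 1/d_i2 = 1/f₂ − 1/d_o2 = 1/(10.0) − 1/(93.47) = 0.08930, so d_i2 = 11.2 cm.
The final image is real, 11.2 cm to the right of lens 2 (overall magnification ≈ -0.15).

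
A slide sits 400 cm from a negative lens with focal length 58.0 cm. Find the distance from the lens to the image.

50.7 cm

For a negative lens, f = -58.0 cm.
Lens equation: 1/q = 1/f − 1/p = 1/(-58.00) − 1/(400) = -0.01724 − 0.002500 = -0.01974, so q = -50.7 cm.
The image is virtual, upright and reduced, on the same side as the object.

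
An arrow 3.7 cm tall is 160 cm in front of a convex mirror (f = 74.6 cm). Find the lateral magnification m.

m = +0.318

For a convex mirror, f = -74.6 cm.
1/d_i = 1/f − 1/d_o = 1/(-74.60) − 1/(160) = -0.01965, so d_i = -50.88 cm.
m = −d_i/d_o = −(-50.88)/(160) = +0.318.
The image is virtual, upright and reduced, behind the mirror.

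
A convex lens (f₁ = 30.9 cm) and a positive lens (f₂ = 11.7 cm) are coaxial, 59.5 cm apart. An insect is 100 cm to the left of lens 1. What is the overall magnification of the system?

Lens 1: 1/d_i1 = 1/(30.9) − 1/(100) = 0.02236, so d_i1 = 44.72 cm; m₁ = −d_i1/d_o1 = -0.4472.
d_o2 = 59.5 − (44.72) = 14.78 cm.
Lens 2: 1/d_i2 = 1/(11.7) − 1/(14.78) = 0.01781, so d_i2 = 56.14 cm; m₂ = −d_i2/d_o2 = -3.799.
m = m₁·m₂ = (-0.4472)(-3.799) = +1.70.

m = +1.70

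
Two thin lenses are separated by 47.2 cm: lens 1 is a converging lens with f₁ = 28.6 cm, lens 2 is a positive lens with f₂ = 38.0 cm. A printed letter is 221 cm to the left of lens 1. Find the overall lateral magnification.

m = -0.239

Lens 1: 1/d_i1 = 1/(28.6) − 1/(221) = 0.03044, so d_i1 = 32.85 cm; m₁ = −d_i1/d_o1 = -0.1486.
d_o2 = 47.2 − (32.85) = 14.35 cm.
Lens 2: 1/d_i2 = 1/(38.0) − 1/(14.35) = -0.04337, so d_i2 = -23.06 cm; m₂ = −d_i2/d_o2 = +1.607.
m = m₁·m₂ = (-0.1486)(+1.607) = -0.239.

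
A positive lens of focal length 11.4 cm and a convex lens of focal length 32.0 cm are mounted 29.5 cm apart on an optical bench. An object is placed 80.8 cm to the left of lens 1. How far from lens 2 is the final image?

Lens 1: 1/d_i1 = 1/f₁ − 1/d_o1 = 1/(11.4) − 1/(80.8) = 0.07534, so d_i1 = 13.27 cm.
The intermediate image is 13.27 cm to the right of lens 1, which is 29.5 − (13.27) = 16.23 cm to the left of lens 2, so d_o2 = +16.23 cm.
Lens 2: 1/d_i2 = 1/f₂ − 1/d_o2 = 1/(32.0) − 1/(16.23) = -0.03036, so d_i2 = -32.9 cm.
The final image is virtual, 32.9 cm to the left of lens 2 (overall magnification ≈ -0.33).

32.9 cm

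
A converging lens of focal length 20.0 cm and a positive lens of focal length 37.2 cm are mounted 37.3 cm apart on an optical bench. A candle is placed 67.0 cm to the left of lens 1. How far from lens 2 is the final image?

11.5 cm

Lens 1: 1/d_i1 = 1/f₁ − 1/d_o1 = 1/(20.0) − 1/(67.0) = 0.03507, so d_i1 = 28.51 cm.
The intermediate image is 28.51 cm to the right of lens 1, which is 37.3 − (28.51) = 8.790 cm to the left of lens 2, so d_o2 = +8.790 cm.
Lens 2: 1/d_i2 = 1/f₂ − 1/d_o2 = 1/(37.2) − 1/(8.790) = -0.08688, so d_i2 = -11.5 cm.
The final image is virtual, 11.5 cm to the left of lens 2 (overall magnification ≈ -0.56).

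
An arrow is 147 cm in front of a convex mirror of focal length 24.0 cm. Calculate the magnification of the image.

For a convex mirror, f = -24.0 cm.
1/d_i = 1/f − 1/d_o = 1/(-24.00) − 1/(147) = -0.04847, so d_i = -20.63 cm.
m = −d_i/d_o = −(-20.63)/(147) = +0.140.
The image is virtual, upright and reduced, behind the mirror.

m = +0.140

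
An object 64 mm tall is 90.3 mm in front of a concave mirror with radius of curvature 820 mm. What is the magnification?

m = +1.28

f = R/2 = 820/2 = 410.0 mm.
1/d_i = 1/f − 1/d_o = 1/(410.0) − 1/(90.3) = -0.008635, so d_i = -115.8 mm.
m = −d_i/d_o = −(-115.8)/(90.3) = +1.28.
The image is virtual, upright and enlarged, behind the mirror.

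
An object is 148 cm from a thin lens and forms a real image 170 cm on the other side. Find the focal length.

f = 79.1 cm (converging)

Real image ⇒ d_i = +170 cm.
1/f = 1/d_o + 1/d_i = 1/(148) + 1/(170) = 0.01264, so f = 79.1 cm.
Since f is positive, the thin lens is converging.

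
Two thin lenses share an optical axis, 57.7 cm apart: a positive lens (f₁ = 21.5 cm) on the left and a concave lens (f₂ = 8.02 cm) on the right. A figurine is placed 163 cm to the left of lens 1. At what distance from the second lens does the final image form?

Lens 1: 1/d_i1 = 1/f₁ − 1/d_o1 = 1/(21.5) − 1/(163) = 0.04038, so d_i1 = 24.77 cm.
The intermediate image is 24.77 cm to the right of lens 1, which is 57.7 − (24.77) = 32.93 cm to the left of lens 2, so d_o2 = +32.93 cm.
Lens 2 is diverging, so f₂ = −8.02 cm.
Lens 2: 1/d_i2 = 1/f₂ − 1/d_o2 = 1/(-8.02) − 1/(32.93) = -0.1551, so d_i2 = -6.45 cm.
The final image is virtual, 6.45 cm to the left of lens 2 (overall magnification ≈ -0.030).

6.45 cm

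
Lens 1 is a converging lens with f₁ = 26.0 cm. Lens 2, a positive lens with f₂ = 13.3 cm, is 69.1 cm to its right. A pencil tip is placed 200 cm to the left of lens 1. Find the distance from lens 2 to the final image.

20.1 cm

Lens 1: 1/d_i1 = 1/f₁ − 1/d_o1 = 1/(26.0) − 1/(200) = 0.03346, so d_i1 = 29.89 cm.
The intermediate image is 29.89 cm to the right of lens 1, which is 69.1 − (29.89) = 39.21 cm to the left of lens 2, so d_o2 = +39.21 cm.
Lens 2: 1/d_i2 = 1/f₂ − 1/d_o2 = 1/(13.3) − 1/(39.21) = 0.04968, so d_i2 = 20.1 cm.
The final image is real, 20.1 cm to the right of lens 2 (overall magnification ≈ 0.077).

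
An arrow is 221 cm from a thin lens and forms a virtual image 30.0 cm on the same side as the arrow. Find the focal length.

f = -34.7 cm (diverging)

Virtual image ⇒ d_i = −30.0 cm.
1/f = 1/d_o + 1/d_i = 1/(221) + 1/(-30.0) = -0.02881, so f = -34.7 cm.
Since f is negative, the thin lens is diverging.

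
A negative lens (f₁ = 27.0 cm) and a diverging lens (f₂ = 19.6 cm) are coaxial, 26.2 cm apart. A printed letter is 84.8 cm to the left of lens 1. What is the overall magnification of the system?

f₁ = −27.0 cm (diverging).
Lens 1: 1/d_i1 = 1/(-27.0) − 1/(84.8) = -0.04883, so d_i1 = -20.48 cm; m₁ = −d_i1/d_o1 = +0.2415.
d_o2 = 26.2 − (-20.48) = 46.68 cm.
f₂ = −19.6 cm (diverging).
Lens 2: 1/d_i2 = 1/(-19.6) − 1/(46.68) = -0.07244, so d_i2 = -13.80 cm; m₂ = −d_i2/d_o2 = +0.2957.
m = m₁·m₂ = (+0.2415)(+0.2957) = +0.0714.

m = +0.0714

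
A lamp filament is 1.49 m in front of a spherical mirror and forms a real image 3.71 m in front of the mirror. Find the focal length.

Real image ⇒ d_i = +3.71 m.
1/f = 1/d_o + 1/d_i = 1/(1.49) + 1/(3.71) = 0.9407, so f = 1.06 m.
Since f is positive, the spherical mirror is concave.

f = 1.06 m (concave)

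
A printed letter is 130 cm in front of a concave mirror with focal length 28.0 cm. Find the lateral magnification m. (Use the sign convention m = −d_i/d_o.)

1/d_i = 1/f − 1/d_o = 1/(28.00) − 1/(130) = 0.02802, so d_i = 35.69 cm.
m = −d_i/d_o = −(35.69)/(130) = -0.275.
The image is real, inverted and reduced, in front of the mirror.

m = -0.275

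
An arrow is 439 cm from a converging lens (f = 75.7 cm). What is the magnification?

1/d_i = 1/f − 1/d_o = 1/(75.70) − 1/(439) = 0.01093, so d_i = 91.47 cm.
m = −d_i/d_o = −(91.47)/(439) = -0.208.
The image is real, inverted and reduced, on the far side of the lens.

m = -0.208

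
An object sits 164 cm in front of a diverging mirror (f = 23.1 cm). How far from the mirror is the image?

For a diverging mirror, f = -23.1 cm.
Mirror equation: 1/v = 1/f − 1/u = 1/(-23.10) − 1/(164) = -0.04329 − 0.006098 = -0.04939, so v = -20.2 cm.
The image is virtual, upright and reduced, behind the mirror.

20.2 cm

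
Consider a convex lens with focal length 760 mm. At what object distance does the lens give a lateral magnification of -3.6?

m = −d_i/d_o ⇒ d_i = −m·d_o.
1/f = 1/d_o + 1/d_i = 1/d_o − 1/(m·d_o) = (1 − 1/m)/d_o, so d_o = f(1 − 1/m) = (760.0)(1 − 1/(-3.6)) = 971 mm.

971 mm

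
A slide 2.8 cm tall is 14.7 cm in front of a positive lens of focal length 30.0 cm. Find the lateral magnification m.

m = +1.96

1/d_i = 1/f − 1/d_o = 1/(30.00) − 1/(14.7) = -0.03469, so d_i = -28.82 cm.
m = −d_i/d_o = −(-28.82)/(14.7) = +1.96.
The image is virtual, upright and enlarged, on the same side as the object.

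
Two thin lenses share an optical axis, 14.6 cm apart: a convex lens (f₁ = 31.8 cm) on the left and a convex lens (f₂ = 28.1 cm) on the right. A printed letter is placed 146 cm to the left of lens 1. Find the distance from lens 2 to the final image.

13.5 cm

Lens 1: 1/d_i1 = 1/f₁ − 1/d_o1 = 1/(31.8) − 1/(146) = 0.02460, so d_i1 = 40.65 cm.
The intermediate image is 40.65 cm to the right of lens 1, which lies 26.05 cm to the right of lens 2 — a virtual object — so d_o2 = −26.05 cm.
Lens 2: 1/d_i2 = 1/f₂ − 1/d_o2 = 1/(28.1) − 1/(-26.05) = 0.07397, so d_i2 = 13.5 cm.
The final image is real, 13.5 cm to the right of lens 2 (overall magnification ≈ -0.14).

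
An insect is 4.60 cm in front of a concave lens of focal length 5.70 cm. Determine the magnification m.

For a concave lens, f = -5.70 cm.
1/d_i = 1/f − 1/d_o = 1/(-5.700) − 1/(4.60) = -0.3928, so d_i = -2.546 cm.
m = −d_i/d_o = −(-2.546)/(4.60) = +0.553.
The image is virtual, upright and reduced, on the same side as the object.

m = +0.553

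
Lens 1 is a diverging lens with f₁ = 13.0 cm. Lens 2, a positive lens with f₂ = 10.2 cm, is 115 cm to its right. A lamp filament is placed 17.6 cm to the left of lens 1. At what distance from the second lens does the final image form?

Lens 1 is diverging, so f₁ = −13.0 cm.
Lens 1: 1/d_i1 = 1/f₁ − 1/d_o1 = 1/(-13.0) − 1/(17.6) = -0.1337, so d_i1 = -7.477 cm.
The intermediate image is 7.477 cm to the left of lens 1 (virtual), which is 115 − (-7.477) = 122.5 cm to the left of lens 2, so d_o2 = +122.5 cm.
Lens 2: 1/d_i2 = 1/f₂ − 1/d_o2 = 1/(10.2) − 1/(122.5) = 0.08988, so d_i2 = 11.1 cm.
The final image is real, 11.1 cm to the right of lens 2 (overall magnification ≈ -0.039).

11.1 cm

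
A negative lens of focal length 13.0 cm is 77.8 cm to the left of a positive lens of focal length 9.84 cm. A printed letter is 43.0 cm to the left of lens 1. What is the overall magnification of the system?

m = -0.0293

f₁ = −13.0 cm (diverging).
Lens 1: 1/d_i1 = 1/(-13.0) − 1/(43.0) = -0.1002, so d_i1 = -9.982 cm; m₁ = −d_i1/d_o1 = +0.2321.
d_o2 = 77.8 − (-9.982) = 87.78 cm.
Lens 2: 1/d_i2 = 1/(9.84) − 1/(87.78) = 0.09023, so d_i2 = 11.08 cm; m₂ = −d_i2/d_o2 = -0.1263.
m = m₁·m₂ = (+0.2321)(-0.1263) = -0.0293.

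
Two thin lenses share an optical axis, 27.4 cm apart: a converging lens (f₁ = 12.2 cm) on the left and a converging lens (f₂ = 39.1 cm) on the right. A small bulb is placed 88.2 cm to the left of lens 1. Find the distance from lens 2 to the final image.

Lens 1: 1/d_i1 = 1/f₁ − 1/d_o1 = 1/(12.2) − 1/(88.2) = 0.07063, so d_i1 = 14.16 cm.
The intermediate image is 14.16 cm to the right of lens 1, which is 27.4 − (14.16) = 13.24 cm to the left of lens 2, so d_o2 = +13.24 cm.
Lens 2: 1/d_i2 = 1/f₂ − 1/d_o2 = 1/(39.1) − 1/(13.24) = -0.04995, so d_i2 = -20.0 cm.
The final image is virtual, 20.0 cm to the left of lens 2 (overall magnification ≈ -0.24).

20.0 cm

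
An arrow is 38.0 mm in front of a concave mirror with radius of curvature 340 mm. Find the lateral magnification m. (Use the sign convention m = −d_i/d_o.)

m = +1.29

f = R/2 = 340/2 = 170.0 mm.
1/d_i = 1/f − 1/d_o = 1/(170.0) − 1/(38.0) = -0.02043, so d_i = -48.94 mm.
m = −d_i/d_o = −(-48.94)/(38.0) = +1.29.
The image is virtual, upright and enlarged, behind the mirror.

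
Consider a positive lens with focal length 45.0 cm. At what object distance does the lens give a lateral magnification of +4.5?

35.0 cm

m = −d_i/d_o ⇒ d_i = −m·d_o.
1/f = 1/d_o + 1/d_i = 1/d_o − 1/(m·d_o) = (1 − 1/m)/d_o, so d_o = f(1 − 1/m) = (45.00)(1 − 1/(+4.5)) = 35.0 cm.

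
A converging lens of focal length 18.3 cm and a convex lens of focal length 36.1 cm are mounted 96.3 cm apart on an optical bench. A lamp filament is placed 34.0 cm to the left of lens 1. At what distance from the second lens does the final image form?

99.5 cm

Lens 1: 1/d_i1 = 1/f₁ − 1/d_o1 = 1/(18.3) − 1/(34.0) = 0.02523, so d_i1 = 39.63 cm.
The intermediate image is 39.63 cm to the right of lens 1, which is 96.3 − (39.63) = 56.67 cm to the left of lens 2, so d_o2 = +56.67 cm.
Lens 2: 1/d_i2 = 1/f₂ − 1/d_o2 = 1/(36.1) − 1/(56.67) = 0.01005, so d_i2 = 99.5 cm.
The final image is real, 99.5 cm to the right of lens 2 (overall magnification ≈ 2.0).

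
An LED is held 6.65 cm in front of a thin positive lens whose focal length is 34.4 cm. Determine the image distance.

Thin-lens equation: 1/s_i = 1/f − 1/s_o = 1/(34.40) − 1/(6.65) = 0.02907 − 0.1504 = -0.1213, so s_i = -8.24 cm.
The image is virtual, upright and enlarged, on the same side as the object.

8.24 cm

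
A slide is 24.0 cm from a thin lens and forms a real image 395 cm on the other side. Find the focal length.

f = 22.6 cm (converging)

Real image ⇒ d_i = +395 cm.
1/f = 1/d_o + 1/d_i = 1/(24.0) + 1/(395) = 0.04420, so f = 22.6 cm.
Since f is positive, the thin lens is converging.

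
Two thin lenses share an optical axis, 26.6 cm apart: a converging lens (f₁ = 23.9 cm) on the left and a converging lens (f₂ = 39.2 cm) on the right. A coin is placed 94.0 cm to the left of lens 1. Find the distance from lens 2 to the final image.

Lens 1: 1/d_i1 = 1/f₁ − 1/d_o1 = 1/(23.9) − 1/(94.0) = 0.03120, so d_i1 = 32.05 cm.
The intermediate image is 32.05 cm to the right of lens 1, which lies 5.450 cm to the right of lens 2 — a virtual object — so d_o2 = −5.450 cm.
Lens 2: 1/d_i2 = 1/f₂ − 1/d_o2 = 1/(39.2) − 1/(-5.450) = 0.2090, so d_i2 = 4.78 cm.
The final image is real, 4.78 cm to the right of lens 2 (overall magnification ≈ -0.30).

4.78 cm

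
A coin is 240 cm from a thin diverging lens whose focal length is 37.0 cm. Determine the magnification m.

m = +0.134

For a diverging lens, f = -37.0 cm.
1/d_i = 1/f − 1/d_o = 1/(-37.00) − 1/(240) = -0.03119, so d_i = -32.06 cm.
m = −d_i/d_o = −(-32.06)/(240) = +0.134.
The image is virtual, upright and reduced, on the same side as the object.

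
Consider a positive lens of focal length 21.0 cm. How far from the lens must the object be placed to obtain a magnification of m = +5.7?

m = −d_i/d_o ⇒ d_i = −m·d_o.
1/f = 1/d_o + 1/d_i = 1/d_o − 1/(m·d_o) = (1 − 1/m)/d_o, so d_o = f(1 − 1/m) = (21.00)(1 − 1/(+5.7)) = 17.3 cm.

17.3 cm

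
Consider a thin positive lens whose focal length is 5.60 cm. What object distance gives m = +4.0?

m = −d_i/d_o ⇒ d_i = −m·d_o.
1/f = 1/d_o + 1/d_i = 1/d_o − 1/(m·d_o) = (1 − 1/m)/d_o, so d_o = f(1 − 1/m) = (5.600)(1 − 1/(+4.0)) = 4.20 cm.

4.20 cm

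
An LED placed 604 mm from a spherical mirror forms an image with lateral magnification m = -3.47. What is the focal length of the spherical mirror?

f = 469 mm (concave)

m = −d_i/d_o ⇒ d_i = −m·d_o = −(-3.47)·(604) = 2096 mm.
1/f = 1/d_o + 1/d_i = 1/(604) + 1/(2096) = 0.002133, so f = 469 mm.
Since f is positive, the spherical mirror is concave.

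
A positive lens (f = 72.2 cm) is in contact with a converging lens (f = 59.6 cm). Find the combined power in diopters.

P₁ = 1/f₁ = 1/(0.722 m) = +1.385 D; P₂ = 1/f₂ = 1/(0.596 m) = +1.678 D.
For thin lenses in contact, P = P₁ + P₂ = (+1.385) + (+1.678) = +3.06 D.

P = +3.06 D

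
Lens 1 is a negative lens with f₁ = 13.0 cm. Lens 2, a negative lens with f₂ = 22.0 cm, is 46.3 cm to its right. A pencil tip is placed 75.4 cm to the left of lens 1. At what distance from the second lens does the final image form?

Lens 1 is diverging, so f₁ = −13.0 cm.
Lens 1: 1/d_i1 = 1/f₁ − 1/d_o1 = 1/(-13.0) − 1/(75.4) = -0.09019, so d_i1 = -11.09 cm.
The intermediate image is 11.09 cm to the left of lens 1 (virtual), which is 46.3 − (-11.09) = 57.39 cm to the left of lens 2, so d_o2 = +57.39 cm.
Lens 2 is diverging, so f₂ = −22.0 cm.
Lens 2: 1/d_i2 = 1/f₂ − 1/d_o2 = 1/(-22.0) − 1/(57.39) = -0.06288, so d_i2 = -15.9 cm.
The final image is virtual, 15.9 cm to the left of lens 2 (overall magnification ≈ 0.041).

15.9 cm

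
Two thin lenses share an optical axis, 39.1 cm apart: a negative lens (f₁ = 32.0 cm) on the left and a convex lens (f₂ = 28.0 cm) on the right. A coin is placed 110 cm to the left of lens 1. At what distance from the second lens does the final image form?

49.8 cm

Lens 1 is diverging, so f₁ = −32.0 cm.
Lens 1: 1/d_i1 = 1/f₁ − 1/d_o1 = 1/(-32.0) − 1/(110) = -0.04034, so d_i1 = -24.79 cm.
The intermediate image is 24.79 cm to the left of lens 1 (virtual), which is 39.1 − (-24.79) = 63.89 cm to the left of lens 2, so d_o2 = +63.89 cm.
Lens 2: 1/d_i2 = 1/f₂ − 1/d_o2 = 1/(28.0) − 1/(63.89) = 0.02006, so d_i2 = 49.8 cm.
The final image is real, 49.8 cm to the right of lens 2 (overall magnification ≈ -0.18).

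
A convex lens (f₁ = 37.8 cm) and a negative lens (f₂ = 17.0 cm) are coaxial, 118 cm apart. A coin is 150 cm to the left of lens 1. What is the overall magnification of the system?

Lens 1: 1/d_i1 = 1/(37.8) − 1/(150) = 0.01979, so d_i1 = 50.53 cm; m₁ = −d_i1/d_o1 = -0.3369.
d_o2 = 118 − (50.53) = 67.47 cm.
f₂ = −17.0 cm (diverging).
Lens 2: 1/d_i2 = 1/(-17.0) − 1/(67.47) = -0.07364, so d_i2 = -13.58 cm; m₂ = −d_i2/d_o2 = +0.2013.
m = m₁·m₂ = (-0.3369)(+0.2013) = -0.0678.

m = -0.0678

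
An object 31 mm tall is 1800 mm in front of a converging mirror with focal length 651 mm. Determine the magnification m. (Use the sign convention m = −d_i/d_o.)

1/d_i = 1/f − 1/d_o = 1/(651.0) − 1/(1800) = 0.0009805, so d_i = 1020 mm.
m = −d_i/d_o = −(1020)/(1800) = -0.567.
The image is real, inverted and reduced, in front of the mirror.

m = -0.567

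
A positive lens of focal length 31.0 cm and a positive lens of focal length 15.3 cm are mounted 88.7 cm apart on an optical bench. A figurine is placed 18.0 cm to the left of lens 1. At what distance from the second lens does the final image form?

Lens 1: 1/d_i1 = 1/f₁ − 1/d_o1 = 1/(31.0) − 1/(18.0) = -0.02330, so d_i1 = -42.92 cm.
The intermediate image is 42.92 cm to the left of lens 1 (virtual), which is 88.7 − (-42.92) = 131.6 cm to the left of lens 2, so d_o2 = +131.6 cm.
Lens 2: 1/d_i2 = 1/f₂ − 1/d_o2 = 1/(15.3) − 1/(131.6) = 0.05776, so d_i2 = 17.3 cm.
The final image is real, 17.3 cm to the right of lens 2 (overall magnification ≈ -0.31).

17.3 cm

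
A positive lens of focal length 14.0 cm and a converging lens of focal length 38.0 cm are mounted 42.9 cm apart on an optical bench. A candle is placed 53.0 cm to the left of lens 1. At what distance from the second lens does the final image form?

64.2 cm

Lens 1: 1/d_i1 = 1/f₁ − 1/d_o1 = 1/(14.0) − 1/(53.0) = 0.05256, so d_i1 = 19.03 cm.
The intermediate image is 19.03 cm to the right of lens 1, which is 42.9 − (19.03) = 23.87 cm to the left of lens 2, so d_o2 = +23.87 cm.
Lens 2: 1/d_i2 = 1/f₂ − 1/d_o2 = 1/(38.0) − 1/(23.87) = -0.01558, so d_i2 = -64.2 cm.
The final image is virtual, 64.2 cm to the left of lens 2 (overall magnification ≈ -0.97).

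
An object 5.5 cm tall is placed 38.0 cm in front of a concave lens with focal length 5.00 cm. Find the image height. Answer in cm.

0.640 cm

For a concave lens, f = -5.00 cm.
1/d_i = 1/f − 1/d_o = 1/(-5.000) − 1/(38.0) = -0.2263, so d_i = -4.419 cm.
m = −d_i/d_o = +0.1163.
|h_i| = |m|·h_o = 0.1163 × 5.5 = 0.640 cm. The image is virtual, upright and reduced, on the same side as the object.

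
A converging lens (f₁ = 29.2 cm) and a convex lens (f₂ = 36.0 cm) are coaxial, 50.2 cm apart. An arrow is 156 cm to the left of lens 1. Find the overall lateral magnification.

Lens 1: 1/d_i1 = 1/(29.2) − 1/(156) = 0.02784, so d_i1 = 35.92 cm; m₁ = −d_i1/d_o1 = -0.2303.
d_o2 = 50.2 − (35.92) = 14.28 cm.
Lens 2: 1/d_i2 = 1/(36.0) − 1/(14.28) = -0.04225, so d_i2 = -23.67 cm; m₂ = −d_i2/d_o2 = +1.657.
m = m₁·m₂ = (-0.2303)(+1.657) = -0.382.

m = -0.382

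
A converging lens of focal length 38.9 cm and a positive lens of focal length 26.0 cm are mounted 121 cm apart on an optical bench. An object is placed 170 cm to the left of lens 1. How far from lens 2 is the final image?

41.2 cm

Lens 1: 1/d_i1 = 1/f₁ − 1/d_o1 = 1/(38.9) − 1/(170) = 0.01982, so d_i1 = 50.44 cm.
The intermediate image is 50.44 cm to the right of lens 1, which is 121 − (50.44) = 70.56 cm to the left of lens 2, so d_o2 = +70.56 cm.
Lens 2: 1/d_i2 = 1/f₂ − 1/d_o2 = 1/(26.0) − 1/(70.56) = 0.02429, so d_i2 = 41.2 cm.
The final image is real, 41.2 cm to the right of lens 2 (overall magnification ≈ 0.17).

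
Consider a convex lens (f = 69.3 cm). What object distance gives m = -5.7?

81.5 cm

m = −d_i/d_o ⇒ d_i = −m·d_o.
1/f = 1/d_o + 1/d_i = 1/d_o − 1/(m·d_o) = (1 − 1/m)/d_o, so d_o = f(1 − 1/m) = (69.30)(1 − 1/(-5.7)) = 81.5 cm.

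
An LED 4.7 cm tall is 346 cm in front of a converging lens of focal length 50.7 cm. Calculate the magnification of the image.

1/d_i = 1/f − 1/d_o = 1/(50.70) − 1/(346) = 0.01683, so d_i = 59.40 cm.
m = −d_i/d_o = −(59.40)/(346) = -0.172.
The image is real, inverted and reduced, on the far side of the lens.

m = -0.172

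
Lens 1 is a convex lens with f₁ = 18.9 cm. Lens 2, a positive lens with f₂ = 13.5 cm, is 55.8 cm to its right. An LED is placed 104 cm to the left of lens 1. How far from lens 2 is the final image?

Lens 1: 1/d_i1 = 1/f₁ − 1/d_o1 = 1/(18.9) − 1/(104) = 0.04329, so d_i1 = 23.10 cm.
The intermediate image is 23.10 cm to the right of lens 1, which is 55.8 − (23.10) = 32.70 cm to the left of lens 2, so d_o2 = +32.70 cm.
Lens 2: 1/d_i2 = 1/f₂ − 1/d_o2 = 1/(13.5) − 1/(32.70) = 0.04349, so d_i2 = 23.0 cm.
The final image is real, 23.0 cm to the right of lens 2 (overall magnification ≈ 0.16).

23.0 cm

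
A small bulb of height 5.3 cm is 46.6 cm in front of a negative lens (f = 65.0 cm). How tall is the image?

For a negative lens, f = -65.0 cm.
1/d_i = 1/f − 1/d_o = 1/(-65.00) − 1/(46.6) = -0.03684, so d_i = -27.14 cm.
m = −d_i/d_o = +0.5824.
|h_i| = |m|·h_o = 0.5824 × 5.3 = 3.09 cm. The image is virtual, upright and reduced, on the same side as the object.

3.09 cm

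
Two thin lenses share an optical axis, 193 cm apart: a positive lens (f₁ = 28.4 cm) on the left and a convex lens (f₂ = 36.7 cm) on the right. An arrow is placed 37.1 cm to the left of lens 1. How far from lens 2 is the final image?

75.0 cm

Lens 1: 1/d_i1 = 1/f₁ − 1/d_o1 = 1/(28.4) − 1/(37.1) = 0.008257, so d_i1 = 121.1 cm.
The intermediate image is 121.1 cm to the right of lens 1, which is 193 − (121.1) = 71.90 cm to the left of lens 2, so d_o2 = +71.90 cm.
Lens 2: 1/d_i2 = 1/f₂ − 1/d_o2 = 1/(36.7) − 1/(71.90) = 0.01334, so d_i2 = 75.0 cm.
The final image is real, 75.0 cm to the right of lens 2 (overall magnification ≈ 3.4).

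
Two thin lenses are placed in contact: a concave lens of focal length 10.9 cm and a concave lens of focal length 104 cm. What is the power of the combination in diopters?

P = -10.1 D

P₁ = 1/f₁ = 1/(-0.109 m) = -9.174 D; P₂ = 1/f₂ = 1/(-1.04 m) = -0.9615 D.
For thin lenses in contact, P = P₁ + P₂ = (-9.174) + (-0.9615) = -10.1 D.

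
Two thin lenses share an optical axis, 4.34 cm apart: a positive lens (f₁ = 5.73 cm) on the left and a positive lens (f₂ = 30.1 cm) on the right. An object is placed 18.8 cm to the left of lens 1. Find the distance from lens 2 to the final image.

Lens 1: 1/d_i1 = 1/f₁ − 1/d_o1 = 1/(5.73) − 1/(18.8) = 0.1213, so d_i1 = 8.242 cm.
The intermediate image is 8.242 cm to the right of lens 1, which lies 3.902 cm to the right of lens 2 — a virtual object — so d_o2 = −3.902 cm.
Lens 2: 1/d_i2 = 1/f₂ − 1/d_o2 = 1/(30.1) − 1/(-3.902) = 0.2895, so d_i2 = 3.45 cm.
The final image is real, 3.45 cm to the right of lens 2 (overall magnification ≈ -0.39).

3.45 cm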